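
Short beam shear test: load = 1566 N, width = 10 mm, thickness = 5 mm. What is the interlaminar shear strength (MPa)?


ILSS = 3F/(4bh) = 3*1566/(4*10*5) = 23.49 MPa

23.49 MPa


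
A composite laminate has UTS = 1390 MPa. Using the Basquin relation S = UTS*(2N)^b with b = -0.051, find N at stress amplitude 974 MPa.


N = 0.5 * (S/UTS)^(1/b) = 0.5 * (974/1390)^(1/-0.051) = 533.9689 cycles

533.9689 cycles


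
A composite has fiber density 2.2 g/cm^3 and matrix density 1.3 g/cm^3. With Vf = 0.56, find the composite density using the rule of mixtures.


rho_c = rho_f*Vf + rho_m*(1-Vf) = 2.2*0.56 + 1.3*0.44 = 1.804 g/cm^3

1.804 g/cm^3


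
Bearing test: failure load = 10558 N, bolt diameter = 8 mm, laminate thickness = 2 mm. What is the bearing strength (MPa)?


sigma_br = F/(d*h) = 10558/(8*2) = 659.9 MPa

659.9 MPa


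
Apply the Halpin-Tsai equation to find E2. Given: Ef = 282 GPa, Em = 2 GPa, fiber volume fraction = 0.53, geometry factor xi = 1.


eta = (Ef/Em - 1)/(Ef/Em + xi) = (141.0 - 1)/(141.0 + 1) = 0.9859
E2 = Em*(1+xi*eta*Vf)/(1-eta*Vf) = 6.38 GPa

6.38 GPa


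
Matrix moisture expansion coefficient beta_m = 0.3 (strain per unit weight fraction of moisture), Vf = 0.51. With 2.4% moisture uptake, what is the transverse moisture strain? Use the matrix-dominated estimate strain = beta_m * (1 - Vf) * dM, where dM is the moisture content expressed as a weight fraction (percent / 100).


dM = 2.4/100 = 0.024
strain = beta_m * (1-Vf) * dM = 0.3 * 0.49 * 0.024 = 0.003528

0.003528


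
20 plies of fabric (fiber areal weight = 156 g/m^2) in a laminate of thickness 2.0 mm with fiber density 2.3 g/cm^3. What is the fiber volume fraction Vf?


Vf = n * FAW / (rho_f * h * 1000) = 20 * 156 / (2.3 * 2.0 * 1000) = 0.6783

0.6783


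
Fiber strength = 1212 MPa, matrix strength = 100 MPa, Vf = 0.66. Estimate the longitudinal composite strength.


sigma_1 = sigma_f*Vf + sigma_m*(1-Vf) = 1212*0.66 + 100*0.34 = 833.9 MPa

833.9 MPa


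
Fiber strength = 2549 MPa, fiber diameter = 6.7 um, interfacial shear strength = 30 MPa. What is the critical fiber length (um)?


Lc = sigma_f * d / (2 * tau_i) = 2549 * 6.7 / (2 * 30) = 284.6 um

284.6 um


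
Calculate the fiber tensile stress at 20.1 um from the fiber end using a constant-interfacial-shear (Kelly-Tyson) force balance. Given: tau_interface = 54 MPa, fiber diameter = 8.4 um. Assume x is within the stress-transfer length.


Force balance: sigma_f * (pi*d^2/4) = tau * (pi*d) * x  ->  sigma_f = 4 * tau * x / d
sigma_f = 4 * 54 * 20.1 / 8.4 = 516.9 MPa

516.9 MPa


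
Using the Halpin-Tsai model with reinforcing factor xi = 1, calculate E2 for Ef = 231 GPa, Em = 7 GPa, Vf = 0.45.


eta = (Ef/Em - 1)/(Ef/Em + xi) = (33.0 - 1)/(33.0 + 1) = 0.9412
E2 = Em*(1+xi*eta*Vf)/(1-eta*Vf) = 17.29 GPa

17.29 GPa


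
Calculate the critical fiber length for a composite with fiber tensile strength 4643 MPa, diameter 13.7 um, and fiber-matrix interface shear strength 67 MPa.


Lc = sigma_f * d / (2 * tau_i) = 4643 * 13.7 / (2 * 67) = 474.7 um

474.7 um


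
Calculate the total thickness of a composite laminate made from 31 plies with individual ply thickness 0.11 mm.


h = n * t_ply = 31 * 0.11 = 3.41 mm

3.41 mm


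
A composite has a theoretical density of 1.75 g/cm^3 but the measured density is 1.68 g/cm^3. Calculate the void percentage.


Void% = (rho_theo - rho_actual)/rho_theo * 100 = (1.75 - 1.68)/1.75 * 100 = 4.0%

4.0%


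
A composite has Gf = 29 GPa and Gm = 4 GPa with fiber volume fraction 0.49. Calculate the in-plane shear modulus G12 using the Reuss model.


1/G12 = Vf/Gf + (1-Vf)/Gm = 0.49/29 + 0.51/4
G12 = 6.93 GPa

6.93 GPa


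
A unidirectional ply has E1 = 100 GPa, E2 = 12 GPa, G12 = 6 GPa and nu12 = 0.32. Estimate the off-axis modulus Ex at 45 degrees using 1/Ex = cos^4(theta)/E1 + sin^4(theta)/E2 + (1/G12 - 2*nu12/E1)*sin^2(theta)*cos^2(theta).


cos^4(45) = 0.25, sin^4(45) = 0.25, sin^2(45)*cos^2(45) = 0.25
1/G12 - 2*nu12/E1 = 1/6 - 2*0.32/100 = 0.160267 GPa^-1
1/Ex = 0.25/100 + 0.25/12 + 0.160267*0.25 = 0.0634 GPa^-1
Ex = 15.77 GPa

15.77 GPa


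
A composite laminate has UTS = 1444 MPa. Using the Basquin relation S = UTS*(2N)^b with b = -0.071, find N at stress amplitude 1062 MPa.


N = 0.5 * (S/UTS)^(1/b) = 0.5 * (1062/1444)^(1/-0.071) = 37.8830 cycles

37.8830 cycles


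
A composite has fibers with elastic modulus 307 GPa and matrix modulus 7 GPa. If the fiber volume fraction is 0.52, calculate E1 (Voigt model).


E1 = Ef*Vf + Em*(1-Vf) = 307*0.52 + 7*0.48 = 163.0 GPa

163.0 GPa


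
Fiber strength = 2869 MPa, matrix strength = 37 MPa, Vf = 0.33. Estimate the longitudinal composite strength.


sigma_1 = sigma_f*Vf + sigma_m*(1-Vf) = 2869*0.33 + 37*0.67 = 971.6 MPa

971.6 MPa


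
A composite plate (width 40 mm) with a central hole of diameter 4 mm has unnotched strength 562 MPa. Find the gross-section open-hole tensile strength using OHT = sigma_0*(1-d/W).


OHT = sigma_0*(1-d/W) = 562*(1-4/40) = 505.8 MPa

505.8 MPa


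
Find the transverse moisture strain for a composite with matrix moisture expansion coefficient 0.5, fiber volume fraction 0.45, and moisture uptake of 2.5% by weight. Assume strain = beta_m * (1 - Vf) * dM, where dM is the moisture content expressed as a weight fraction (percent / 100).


dM = 2.5/100 = 0.025
strain = beta_m * (1-Vf) * dM = 0.5 * 0.55 * 0.025 = 0.006875

0.006875


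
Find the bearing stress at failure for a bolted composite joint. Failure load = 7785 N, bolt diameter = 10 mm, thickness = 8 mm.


sigma_br = F/(d*h) = 7785/(10*8) = 97.3 MPa

97.3 MPa


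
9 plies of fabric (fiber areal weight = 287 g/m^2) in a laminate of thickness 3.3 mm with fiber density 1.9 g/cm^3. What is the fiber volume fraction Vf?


Vf = n * FAW / (rho_f * h * 1000) = 9 * 287 / (1.9 * 3.3 * 1000) = 0.412

0.412


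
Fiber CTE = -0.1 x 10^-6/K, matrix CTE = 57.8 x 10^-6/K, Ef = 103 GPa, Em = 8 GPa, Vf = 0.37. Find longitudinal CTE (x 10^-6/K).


E1 = Ef*Vf + Em*(1-Vf) = 43.15
alpha_1 = (alpha_f*Ef*Vf + alpha_m*Em*(1-Vf))/E1 = 6.66 x 10^-6/K

6.66 x 10^-6/K


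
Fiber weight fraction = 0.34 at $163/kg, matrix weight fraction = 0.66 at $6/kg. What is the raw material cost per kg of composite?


Cost = cost_f*Wf + cost_m*Wm = 163*0.34 + 6*0.66 = $59.38/kg

$59.38/kg


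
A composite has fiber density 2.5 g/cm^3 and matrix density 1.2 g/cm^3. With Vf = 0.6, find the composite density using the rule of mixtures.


rho_c = rho_f*Vf + rho_m*(1-Vf) = 2.5*0.6 + 1.2*0.4 = 1.98 g/cm^3

1.98 g/cm^3


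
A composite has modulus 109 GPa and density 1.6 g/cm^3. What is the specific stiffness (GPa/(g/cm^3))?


Specific stiffness = E/rho = 109/1.6 = 68.1 GPa/(g/cm^3)

68.1 GPa/(g/cm^3)


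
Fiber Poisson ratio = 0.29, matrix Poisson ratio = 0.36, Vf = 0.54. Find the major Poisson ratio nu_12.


nu_12 = nu_f*Vf + nu_m*(1-Vf) = 0.29*0.54 + 0.36*0.46 = 0.3222

0.3222


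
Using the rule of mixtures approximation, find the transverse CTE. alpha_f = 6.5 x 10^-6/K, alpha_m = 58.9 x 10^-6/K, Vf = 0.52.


alpha_2 = alpha_f*Vf + alpha_m*(1-Vf) = 6.5*0.52 + 58.9*0.48 = 31.7 x 10^-6/K

31.7 x 10^-6/K


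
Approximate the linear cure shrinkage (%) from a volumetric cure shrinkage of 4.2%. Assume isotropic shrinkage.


Linear shrinkage ≈ vol_shrink/3 = 4.2/3 = 1.4%

1.4%


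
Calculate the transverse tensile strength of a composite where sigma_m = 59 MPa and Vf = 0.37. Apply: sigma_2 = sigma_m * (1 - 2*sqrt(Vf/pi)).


factor = 1 - 2*sqrt(0.37/pi) = 0.3136
sigma_2 = 59 * 0.3136 = 18.5 MPa

18.5 MPa


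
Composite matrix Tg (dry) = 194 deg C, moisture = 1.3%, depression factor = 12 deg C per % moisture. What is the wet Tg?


Tg_wet = Tg_dry - k*moisture = 194 - 12*1.3 = 178.4 deg C

178.4 deg C


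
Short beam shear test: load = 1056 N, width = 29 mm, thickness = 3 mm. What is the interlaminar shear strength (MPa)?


ILSS = 3F/(4bh) = 3*1056/(4*29*3) = 9.1 MPa

9.1 MPa


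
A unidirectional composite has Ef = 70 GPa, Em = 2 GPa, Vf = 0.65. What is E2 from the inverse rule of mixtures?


1/E2 = Vf/Ef + (1-Vf)/Em = 0.65/70 + 0.35/2
E2 = 5.43 GPa

5.43 GPa


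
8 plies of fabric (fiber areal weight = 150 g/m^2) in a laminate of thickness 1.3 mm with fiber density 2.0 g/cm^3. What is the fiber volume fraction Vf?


Vf = n * FAW / (rho_f * h * 1000) = 8 * 150 / (2.0 * 1.3 * 1000) = 0.4615

0.4615


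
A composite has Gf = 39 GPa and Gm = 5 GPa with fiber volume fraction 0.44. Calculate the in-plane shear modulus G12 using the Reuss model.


1/G12 = Vf/Gf + (1-Vf)/Gm = 0.44/39 + 0.56/5
G12 = 8.11 GPa

8.11 GPa


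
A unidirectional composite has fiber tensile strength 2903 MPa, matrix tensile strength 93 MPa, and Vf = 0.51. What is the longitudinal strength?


sigma_1 = sigma_f*Vf + sigma_m*(1-Vf) = 2903*0.51 + 93*0.49 = 1526.1 MPa

1526.1 MPa


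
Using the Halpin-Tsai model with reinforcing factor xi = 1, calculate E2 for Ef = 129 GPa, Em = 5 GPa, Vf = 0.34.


eta = (Ef/Em - 1)/(Ef/Em + xi) = (25.8 - 1)/(25.8 + 1) = 0.9254
E2 = Em*(1+xi*eta*Vf)/(1-eta*Vf) = 9.59 GPa

9.59 GPa


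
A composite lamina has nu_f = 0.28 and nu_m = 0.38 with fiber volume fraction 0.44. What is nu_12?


nu_12 = nu_f*Vf + nu_m*(1-Vf) = 0.28*0.44 + 0.38*0.56 = 0.336

0.336


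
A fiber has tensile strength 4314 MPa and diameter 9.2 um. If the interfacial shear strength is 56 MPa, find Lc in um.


Lc = sigma_f * d / (2 * tau_i) = 4314 * 9.2 / (2 * 56) = 354.4 um

354.4 um


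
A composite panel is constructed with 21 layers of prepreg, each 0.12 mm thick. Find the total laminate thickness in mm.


h = n * t_ply = 21 * 0.12 = 2.52 mm

2.52 mm


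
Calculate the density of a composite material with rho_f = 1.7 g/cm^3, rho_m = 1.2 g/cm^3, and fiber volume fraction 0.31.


rho_c = rho_f*Vf + rho_m*(1-Vf) = 1.7*0.31 + 1.2*0.69 = 1.355 g/cm^3

1.355 g/cm^3


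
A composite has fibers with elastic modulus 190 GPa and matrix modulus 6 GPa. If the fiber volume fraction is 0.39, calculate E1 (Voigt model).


E1 = Ef*Vf + Em*(1-Vf) = 190*0.39 + 6*0.61 = 77.76 GPa

77.76 GPa


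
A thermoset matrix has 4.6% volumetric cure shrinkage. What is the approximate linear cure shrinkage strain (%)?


Linear shrinkage ≈ vol_shrink/3 = 4.6/3 = 1.533%

1.533%


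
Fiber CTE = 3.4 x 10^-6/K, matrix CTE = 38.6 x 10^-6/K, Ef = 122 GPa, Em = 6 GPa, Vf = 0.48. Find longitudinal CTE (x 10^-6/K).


E1 = Ef*Vf + Em*(1-Vf) = 61.68
alpha_1 = (alpha_f*Ef*Vf + alpha_m*Em*(1-Vf))/E1 = 5.18 x 10^-6/K

5.18 x 10^-6/K


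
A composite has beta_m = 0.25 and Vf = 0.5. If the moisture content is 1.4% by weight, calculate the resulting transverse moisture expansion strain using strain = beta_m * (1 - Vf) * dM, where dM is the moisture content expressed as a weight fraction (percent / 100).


dM = 1.4/100 = 0.014
strain = beta_m * (1-Vf) * dM = 0.25 * 0.5 * 0.014 = 0.00175

0.00175


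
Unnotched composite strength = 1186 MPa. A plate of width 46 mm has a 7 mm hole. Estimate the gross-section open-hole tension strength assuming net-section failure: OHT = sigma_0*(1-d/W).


OHT = sigma_0*(1-d/W) = 1186*(1-7/46) = 1005.5 MPa

1005.5 MPa


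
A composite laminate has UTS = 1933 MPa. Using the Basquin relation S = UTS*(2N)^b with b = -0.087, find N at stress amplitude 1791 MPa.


N = 0.5 * (S/UTS)^(1/b) = 0.5 * (1791/1933)^(1/-0.087) = 1.2018 cycles

1.2018 cycles


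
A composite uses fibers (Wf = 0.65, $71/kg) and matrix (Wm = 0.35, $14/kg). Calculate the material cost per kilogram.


Cost = cost_f*Wf + cost_m*Wm = 71*0.65 + 14*0.35 = $51.05/kg

$51.05/kg


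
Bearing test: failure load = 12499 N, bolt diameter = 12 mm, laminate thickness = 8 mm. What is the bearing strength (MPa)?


sigma_br = F/(d*h) = 12499/(12*8) = 130.2 MPa

130.2 MPa


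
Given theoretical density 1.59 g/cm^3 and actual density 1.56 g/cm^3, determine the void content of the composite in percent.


Void% = (rho_theo - rho_actual)/rho_theo * 100 = (1.59 - 1.56)/1.59 * 100 = 1.89%

1.89%


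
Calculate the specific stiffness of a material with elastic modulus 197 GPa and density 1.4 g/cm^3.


Specific stiffness = E/rho = 197/1.4 = 140.7 GPa/(g/cm^3)

140.7 GPa/(g/cm^3)


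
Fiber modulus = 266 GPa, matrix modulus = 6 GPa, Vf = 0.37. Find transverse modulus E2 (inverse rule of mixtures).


1/E2 = Vf/Ef + (1-Vf)/Em = 0.37/266 + 0.63/6
E2 = 9.4 GPa

9.4 GPa


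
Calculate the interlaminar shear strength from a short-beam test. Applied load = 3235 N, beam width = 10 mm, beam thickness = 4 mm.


ILSS = 3F/(4bh) = 3*3235/(4*10*4) = 60.66 MPa

60.66 MPa


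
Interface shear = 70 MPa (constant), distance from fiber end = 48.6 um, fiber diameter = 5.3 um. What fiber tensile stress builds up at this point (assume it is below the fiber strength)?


Force balance: sigma_f * (pi*d^2/4) = tau * (pi*d) * x  ->  sigma_f = 4 * tau * x / d
sigma_f = 4 * 70 * 48.6 / 5.3 = 2567.5 MPa

2567.5 MPa


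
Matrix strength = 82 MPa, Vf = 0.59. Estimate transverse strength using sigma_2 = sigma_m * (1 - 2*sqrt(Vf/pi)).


factor = 1 - 2*sqrt(0.59/pi) = 0.1333
sigma_2 = 82 * 0.1333 = 10.93 MPa

10.93 MPa


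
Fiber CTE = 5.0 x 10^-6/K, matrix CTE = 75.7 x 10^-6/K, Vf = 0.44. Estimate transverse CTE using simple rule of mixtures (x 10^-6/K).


alpha_2 = alpha_f*Vf + alpha_m*(1-Vf) = 5.0*0.44 + 75.7*0.56 = 44.6 x 10^-6/K

44.6 x 10^-6/K


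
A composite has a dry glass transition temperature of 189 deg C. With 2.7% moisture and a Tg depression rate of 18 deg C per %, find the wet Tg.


Tg_wet = Tg_dry - k*moisture = 189 - 18*2.7 = 140.4 deg C

140.4 deg C


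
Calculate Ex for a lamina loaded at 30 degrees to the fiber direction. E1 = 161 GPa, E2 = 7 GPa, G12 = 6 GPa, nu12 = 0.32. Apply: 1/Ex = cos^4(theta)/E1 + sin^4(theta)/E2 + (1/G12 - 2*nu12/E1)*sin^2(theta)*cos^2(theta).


cos^4(30) = 0.5625, sin^4(30) = 0.0625, sin^2(30)*cos^2(30) = 0.1875
1/G12 - 2*nu12/E1 = 1/6 - 2*0.32/161 = 0.162692 GPa^-1
1/Ex = 0.5625/161 + 0.0625/7 + 0.162692*0.1875 = 0.042927 GPa^-1
Ex = 23.3 GPa

23.3 GPa


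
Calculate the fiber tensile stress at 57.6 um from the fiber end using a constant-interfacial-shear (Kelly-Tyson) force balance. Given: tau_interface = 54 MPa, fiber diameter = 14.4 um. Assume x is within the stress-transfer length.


Force balance: sigma_f * (pi*d^2/4) = tau * (pi*d) * x  ->  sigma_f = 4 * tau * x / d
sigma_f = 4 * 54 * 57.6 / 14.4 = 864.0 MPa

864.0 MPa


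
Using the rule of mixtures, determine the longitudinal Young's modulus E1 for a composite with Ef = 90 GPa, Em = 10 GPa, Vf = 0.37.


E1 = Ef*Vf + Em*(1-Vf) = 90*0.37 + 10*0.63 = 39.6 GPa

39.6 GPa


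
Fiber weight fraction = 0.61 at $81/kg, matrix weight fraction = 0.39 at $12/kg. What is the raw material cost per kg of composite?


Cost = cost_f*Wf + cost_m*Wm = 81*0.61 + 12*0.39 = $54.09/kg

$54.09/kg


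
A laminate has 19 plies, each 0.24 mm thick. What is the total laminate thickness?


h = n * t_ply = 19 * 0.24 = 4.56 mm

4.56 mm


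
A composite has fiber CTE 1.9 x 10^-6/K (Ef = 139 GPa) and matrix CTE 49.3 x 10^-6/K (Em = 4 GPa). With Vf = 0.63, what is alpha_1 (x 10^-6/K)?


E1 = Ef*Vf + Em*(1-Vf) = 89.05
alpha_1 = (alpha_f*Ef*Vf + alpha_m*Em*(1-Vf))/E1 = 2.69 x 10^-6/K

2.69 x 10^-6/K


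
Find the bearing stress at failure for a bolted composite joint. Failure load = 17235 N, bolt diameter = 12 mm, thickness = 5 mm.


sigma_br = F/(d*h) = 17235/(12*5) = 287.3 MPa

287.3 MPa


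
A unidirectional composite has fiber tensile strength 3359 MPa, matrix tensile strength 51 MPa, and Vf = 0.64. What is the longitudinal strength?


sigma_1 = sigma_f*Vf + sigma_m*(1-Vf) = 3359*0.64 + 51*0.36 = 2168.1 MPa

2168.1 MPa


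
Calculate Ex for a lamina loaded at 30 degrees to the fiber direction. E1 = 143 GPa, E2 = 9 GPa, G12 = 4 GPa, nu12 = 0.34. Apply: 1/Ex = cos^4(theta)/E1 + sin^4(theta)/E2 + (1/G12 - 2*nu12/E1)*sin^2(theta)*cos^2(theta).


cos^4(30) = 0.5625, sin^4(30) = 0.0625, sin^2(30)*cos^2(30) = 0.1875
1/G12 - 2*nu12/E1 = 1/4 - 2*0.34/143 = 0.245245 GPa^-1
1/Ex = 0.5625/143 + 0.0625/9 + 0.245245*0.1875 = 0.0568614 GPa^-1
Ex = 17.59 GPa

17.59 GPa


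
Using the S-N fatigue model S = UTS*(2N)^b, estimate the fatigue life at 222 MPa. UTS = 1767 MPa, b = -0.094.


N = 0.5 * (S/UTS)^(1/b) = 0.5 * (222/1767)^(1/-0.094) = 1.9180e+09 cycles

1.9180e+09 cycles


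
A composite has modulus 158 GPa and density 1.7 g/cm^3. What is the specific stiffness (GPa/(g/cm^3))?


Specific stiffness = E/rho = 158/1.7 = 92.9 GPa/(g/cm^3)

92.9 GPa/(g/cm^3)


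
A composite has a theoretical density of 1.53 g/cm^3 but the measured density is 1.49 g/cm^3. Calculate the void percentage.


Void% = (rho_theo - rho_actual)/rho_theo * 100 = (1.53 - 1.49)/1.53 * 100 = 2.61%

2.61%


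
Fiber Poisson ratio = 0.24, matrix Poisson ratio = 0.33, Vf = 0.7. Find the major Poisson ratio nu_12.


nu_12 = nu_f*Vf + nu_m*(1-Vf) = 0.24*0.7 + 0.33*0.3 = 0.267

0.267


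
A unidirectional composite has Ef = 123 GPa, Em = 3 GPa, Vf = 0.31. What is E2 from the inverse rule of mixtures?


1/E2 = Vf/Ef + (1-Vf)/Em = 0.31/123 + 0.69/3
E2 = 4.3 GPa

4.3 GPa


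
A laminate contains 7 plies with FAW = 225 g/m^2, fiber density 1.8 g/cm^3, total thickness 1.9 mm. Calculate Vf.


Vf = n * FAW / (rho_f * h * 1000) = 7 * 225 / (1.8 * 1.9 * 1000) = 0.4605

0.4605


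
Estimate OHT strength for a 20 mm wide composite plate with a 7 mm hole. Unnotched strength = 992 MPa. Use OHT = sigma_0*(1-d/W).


OHT = sigma_0*(1-d/W) = 992*(1-7/20) = 644.8 MPa

644.8 MPa


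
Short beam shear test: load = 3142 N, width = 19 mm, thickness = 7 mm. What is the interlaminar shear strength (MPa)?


ILSS = 3F/(4bh) = 3*3142/(4*19*7) = 17.72 MPa

17.72 MPa


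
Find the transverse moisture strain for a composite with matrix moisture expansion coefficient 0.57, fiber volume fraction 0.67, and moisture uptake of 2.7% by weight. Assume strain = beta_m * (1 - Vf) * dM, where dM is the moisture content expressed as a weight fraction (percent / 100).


dM = 2.7/100 = 0.027
strain = beta_m * (1-Vf) * dM = 0.57 * 0.33 * 0.027 = 0.0050787

0.0050787


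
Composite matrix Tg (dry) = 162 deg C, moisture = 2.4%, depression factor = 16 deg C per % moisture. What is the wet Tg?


Tg_wet = Tg_dry - k*moisture = 162 - 16*2.4 = 123.6 deg C

123.6 deg C


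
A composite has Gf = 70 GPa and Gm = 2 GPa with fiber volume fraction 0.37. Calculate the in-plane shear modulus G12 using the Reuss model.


1/G12 = Vf/Gf + (1-Vf)/Gm = 0.37/70 + 0.63/2
G12 = 3.12 GPa

3.12 GPa


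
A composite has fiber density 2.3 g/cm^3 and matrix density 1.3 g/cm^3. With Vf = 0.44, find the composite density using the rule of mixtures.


rho_c = rho_f*Vf + rho_m*(1-Vf) = 2.3*0.44 + 1.3*0.56 = 1.74 g/cm^3

1.74 g/cm^3


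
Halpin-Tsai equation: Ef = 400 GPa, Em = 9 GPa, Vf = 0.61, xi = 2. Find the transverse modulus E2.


eta = (Ef/Em - 1)/(Ef/Em + xi) = (44.4444 - 1)/(44.4444 + 2) = 0.9354
E2 = Em*(1+xi*eta*Vf)/(1-eta*Vf) = 44.88 GPa

44.88 GPa


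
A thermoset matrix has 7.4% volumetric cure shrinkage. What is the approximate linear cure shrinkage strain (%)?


Linear shrinkage ≈ vol_shrink/3 = 7.4/3 = 2.467%

2.467%


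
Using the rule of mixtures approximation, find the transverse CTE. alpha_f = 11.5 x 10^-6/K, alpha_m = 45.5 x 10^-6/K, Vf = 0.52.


alpha_2 = alpha_f*Vf + alpha_m*(1-Vf) = 11.5*0.52 + 45.5*0.48 = 27.8 x 10^-6/K

27.8 x 10^-6/K


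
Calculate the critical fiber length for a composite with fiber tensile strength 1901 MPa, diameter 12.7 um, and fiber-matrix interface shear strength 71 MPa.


Lc = sigma_f * d / (2 * tau_i) = 1901 * 12.7 / (2 * 71) = 170.0 um

170.0 um


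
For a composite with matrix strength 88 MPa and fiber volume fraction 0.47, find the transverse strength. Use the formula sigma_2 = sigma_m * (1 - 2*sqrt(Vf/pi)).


factor = 1 - 2*sqrt(0.47/pi) = 0.2264
sigma_2 = 88 * 0.2264 = 19.93 MPa

19.93 MPa


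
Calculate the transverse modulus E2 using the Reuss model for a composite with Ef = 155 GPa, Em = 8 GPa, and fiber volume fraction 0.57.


1/E2 = Vf/Ef + (1-Vf)/Em = 0.57/155 + 0.43/8
E2 = 17.41 GPa

17.41 GPa


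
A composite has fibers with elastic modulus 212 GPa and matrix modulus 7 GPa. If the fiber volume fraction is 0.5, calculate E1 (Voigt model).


E1 = Ef*Vf + Em*(1-Vf) = 212*0.5 + 7*0.5 = 109.5 GPa

109.5 GPa


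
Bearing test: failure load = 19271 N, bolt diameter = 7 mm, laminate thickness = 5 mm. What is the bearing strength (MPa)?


sigma_br = F/(d*h) = 19271/(7*5) = 550.6 MPa

550.6 MPa


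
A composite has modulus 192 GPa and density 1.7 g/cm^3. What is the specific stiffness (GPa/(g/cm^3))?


Specific stiffness = E/rho = 192/1.7 = 112.9 GPa/(g/cm^3)

112.9 GPa/(g/cm^3)


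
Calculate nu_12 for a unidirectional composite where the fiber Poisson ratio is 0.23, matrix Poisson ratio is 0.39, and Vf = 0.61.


nu_12 = nu_f*Vf + nu_m*(1-Vf) = 0.23*0.61 + 0.39*0.39 = 0.2924

0.2924


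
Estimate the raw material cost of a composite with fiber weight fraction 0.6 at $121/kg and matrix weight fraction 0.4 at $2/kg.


Cost = cost_f*Wf + cost_m*Wm = 121*0.6 + 2*0.4 = $73.4/kg

$73.4/kg


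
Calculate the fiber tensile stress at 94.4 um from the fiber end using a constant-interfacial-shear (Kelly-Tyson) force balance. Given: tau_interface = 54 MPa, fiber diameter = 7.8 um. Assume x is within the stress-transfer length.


Force balance: sigma_f * (pi*d^2/4) = tau * (pi*d) * x  ->  sigma_f = 4 * tau * x / d
sigma_f = 4 * 54 * 94.4 / 7.8 = 2614.2 MPa

2614.2 MPa


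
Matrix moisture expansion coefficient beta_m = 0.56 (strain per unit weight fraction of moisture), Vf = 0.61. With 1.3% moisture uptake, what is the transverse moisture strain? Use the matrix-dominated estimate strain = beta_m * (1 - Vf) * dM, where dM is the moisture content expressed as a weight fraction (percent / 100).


dM = 1.3/100 = 0.013
strain = beta_m * (1-Vf) * dM = 0.56 * 0.39 * 0.013 = 0.0028392

0.0028392


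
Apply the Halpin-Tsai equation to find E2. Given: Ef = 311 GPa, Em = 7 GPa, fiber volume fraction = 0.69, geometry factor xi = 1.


eta = (Ef/Em - 1)/(Ef/Em + xi) = (44.4286 - 1)/(44.4286 + 1) = 0.956
E2 = Em*(1+xi*eta*Vf)/(1-eta*Vf) = 34.13 GPa

34.13 GPa


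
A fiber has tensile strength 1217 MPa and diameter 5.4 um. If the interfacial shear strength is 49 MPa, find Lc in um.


Lc = sigma_f * d / (2 * tau_i) = 1217 * 5.4 / (2 * 49) = 67.1 um

67.1 um


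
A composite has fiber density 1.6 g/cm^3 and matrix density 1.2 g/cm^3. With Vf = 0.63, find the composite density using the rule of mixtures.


rho_c = rho_f*Vf + rho_m*(1-Vf) = 1.6*0.63 + 1.2*0.37 = 1.452 g/cm^3

1.452 g/cm^3


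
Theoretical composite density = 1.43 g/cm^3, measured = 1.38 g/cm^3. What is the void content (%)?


Void% = (rho_theo - rho_actual)/rho_theo * 100 = (1.43 - 1.38)/1.43 * 100 = 3.5%

3.5%


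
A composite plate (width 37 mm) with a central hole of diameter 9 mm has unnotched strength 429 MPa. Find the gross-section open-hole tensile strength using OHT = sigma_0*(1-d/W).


OHT = sigma_0*(1-d/W) = 429*(1-9/37) = 324.6 MPa

324.6 MPa


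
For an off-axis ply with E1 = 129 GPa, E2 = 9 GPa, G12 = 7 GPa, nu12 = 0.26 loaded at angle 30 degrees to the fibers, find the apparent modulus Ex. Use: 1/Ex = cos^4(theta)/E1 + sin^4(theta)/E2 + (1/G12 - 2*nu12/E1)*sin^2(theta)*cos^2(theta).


cos^4(30) = 0.5625, sin^4(30) = 0.0625, sin^2(30)*cos^2(30) = 0.1875
1/G12 - 2*nu12/E1 = 1/7 - 2*0.26/129 = 0.138826 GPa^-1
1/Ex = 0.5625/129 + 0.0625/9 + 0.138826*0.1875 = 0.0373348 GPa^-1
Ex = 26.78 GPa

26.78 GPa


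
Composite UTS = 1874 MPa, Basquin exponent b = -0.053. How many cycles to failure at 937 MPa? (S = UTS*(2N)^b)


N = 0.5 * (S/UTS)^(1/b) = 0.5 * (937/1874)^(1/-0.053) = 239211.0533 cycles

239211.0533 cycles


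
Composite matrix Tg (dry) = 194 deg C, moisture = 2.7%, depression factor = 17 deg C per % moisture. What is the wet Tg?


Tg_wet = Tg_dry - k*moisture = 194 - 17*2.7 = 148.1 deg C

148.1 deg C


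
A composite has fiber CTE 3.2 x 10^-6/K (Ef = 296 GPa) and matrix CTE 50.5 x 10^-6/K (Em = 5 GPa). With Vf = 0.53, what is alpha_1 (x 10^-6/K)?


E1 = Ef*Vf + Em*(1-Vf) = 159.23
alpha_1 = (alpha_f*Ef*Vf + alpha_m*Em*(1-Vf))/E1 = 3.9 x 10^-6/K

3.9 x 10^-6/K


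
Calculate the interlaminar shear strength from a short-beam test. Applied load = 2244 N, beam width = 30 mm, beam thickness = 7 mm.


ILSS = 3F/(4bh) = 3*2244/(4*30*7) = 8.01 MPa

8.01 MPa


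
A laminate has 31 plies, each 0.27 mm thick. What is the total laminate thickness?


h = n * t_ply = 31 * 0.27 = 8.37 mm

8.37 mm


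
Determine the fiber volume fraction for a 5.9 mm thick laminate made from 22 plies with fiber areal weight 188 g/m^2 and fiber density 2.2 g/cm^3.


Vf = n * FAW / (rho_f * h * 1000) = 22 * 188 / (2.2 * 5.9 * 1000) = 0.3186

0.3186


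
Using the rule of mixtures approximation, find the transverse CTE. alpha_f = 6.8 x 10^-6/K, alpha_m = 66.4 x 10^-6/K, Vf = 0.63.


alpha_2 = alpha_f*Vf + alpha_m*(1-Vf) = 6.8*0.63 + 66.4*0.37 = 28.9 x 10^-6/K

28.9 x 10^-6/K


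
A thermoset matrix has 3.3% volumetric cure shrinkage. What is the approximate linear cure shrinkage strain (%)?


Linear shrinkage ≈ vol_shrink/3 = 3.3/3 = 1.1%

1.1%


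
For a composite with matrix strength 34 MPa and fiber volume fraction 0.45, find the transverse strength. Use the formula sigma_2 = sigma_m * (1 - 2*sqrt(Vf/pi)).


factor = 1 - 2*sqrt(0.45/pi) = 0.2431
sigma_2 = 34 * 0.2431 = 8.26 MPa

8.26 MPa


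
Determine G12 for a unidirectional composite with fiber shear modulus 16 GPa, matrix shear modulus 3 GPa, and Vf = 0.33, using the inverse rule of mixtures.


1/G12 = Vf/Gf + (1-Vf)/Gm = 0.33/16 + 0.67/3
G12 = 4.1 GPa

4.1 GPa


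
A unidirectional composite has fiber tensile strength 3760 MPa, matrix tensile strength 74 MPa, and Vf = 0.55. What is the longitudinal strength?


sigma_1 = sigma_f*Vf + sigma_m*(1-Vf) = 3760*0.55 + 74*0.45 = 2101.3 MPa

2101.3 MPa


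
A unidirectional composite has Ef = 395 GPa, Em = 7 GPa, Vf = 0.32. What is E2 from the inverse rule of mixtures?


1/E2 = Vf/Ef + (1-Vf)/Em = 0.32/395 + 0.68/7
E2 = 10.21 GPa

10.21 GPa


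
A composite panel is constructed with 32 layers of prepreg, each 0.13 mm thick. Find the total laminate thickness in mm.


h = n * t_ply = 32 * 0.13 = 4.16 mm

4.16 mm


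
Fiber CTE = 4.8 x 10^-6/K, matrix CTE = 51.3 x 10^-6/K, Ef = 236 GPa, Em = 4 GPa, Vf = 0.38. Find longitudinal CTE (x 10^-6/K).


E1 = Ef*Vf + Em*(1-Vf) = 92.16
alpha_1 = (alpha_f*Ef*Vf + alpha_m*Em*(1-Vf))/E1 = 6.05 x 10^-6/K

6.05 x 10^-6/K


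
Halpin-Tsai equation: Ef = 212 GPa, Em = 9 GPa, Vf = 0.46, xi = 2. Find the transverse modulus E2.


eta = (Ef/Em - 1)/(Ef/Em + xi) = (23.5556 - 1)/(23.5556 + 2) = 0.8826
E2 = Em*(1+xi*eta*Vf)/(1-eta*Vf) = 27.45 GPa

27.45 GPa


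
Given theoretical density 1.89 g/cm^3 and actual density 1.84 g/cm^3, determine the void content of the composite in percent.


Void% = (rho_theo - rho_actual)/rho_theo * 100 = (1.89 - 1.84)/1.89 * 100 = 2.65%

2.65%


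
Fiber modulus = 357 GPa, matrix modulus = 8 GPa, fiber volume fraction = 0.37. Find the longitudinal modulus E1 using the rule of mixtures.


E1 = Ef*Vf + Em*(1-Vf) = 357*0.37 + 8*0.63 = 137.13 GPa

137.13 GPa


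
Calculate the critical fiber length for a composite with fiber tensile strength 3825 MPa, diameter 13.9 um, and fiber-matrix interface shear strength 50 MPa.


Lc = sigma_f * d / (2 * tau_i) = 3825 * 13.9 / (2 * 50) = 531.7 um

531.7 um


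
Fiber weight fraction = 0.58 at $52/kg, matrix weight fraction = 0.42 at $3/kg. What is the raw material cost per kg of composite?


Cost = cost_f*Wf + cost_m*Wm = 52*0.58 + 3*0.42 = $31.42/kg

$31.42/kg


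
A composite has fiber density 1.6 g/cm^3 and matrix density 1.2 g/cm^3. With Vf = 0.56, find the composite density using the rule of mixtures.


rho_c = rho_f*Vf + rho_m*(1-Vf) = 1.6*0.56 + 1.2*0.44 = 1.424 g/cm^3

1.424 g/cm^3


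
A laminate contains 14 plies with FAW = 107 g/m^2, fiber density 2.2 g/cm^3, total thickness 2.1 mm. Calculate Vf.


Vf = n * FAW / (rho_f * h * 1000) = 14 * 107 / (2.2 * 2.1 * 1000) = 0.3242

0.3242


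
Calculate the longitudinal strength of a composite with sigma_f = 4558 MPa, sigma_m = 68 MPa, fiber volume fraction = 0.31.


sigma_1 = sigma_f*Vf + sigma_m*(1-Vf) = 4558*0.31 + 68*0.69 = 1459.9 MPa

1459.9 MPa


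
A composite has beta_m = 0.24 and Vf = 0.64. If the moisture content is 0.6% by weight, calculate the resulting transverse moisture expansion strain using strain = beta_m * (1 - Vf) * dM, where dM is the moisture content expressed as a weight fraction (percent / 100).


dM = 0.6/100 = 0.006
strain = beta_m * (1-Vf) * dM = 0.24 * 0.36 * 0.006 = 0.0005184

0.0005184


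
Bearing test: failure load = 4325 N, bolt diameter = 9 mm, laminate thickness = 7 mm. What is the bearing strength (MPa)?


sigma_br = F/(d*h) = 4325/(9*7) = 68.7 MPa

68.7 MPa


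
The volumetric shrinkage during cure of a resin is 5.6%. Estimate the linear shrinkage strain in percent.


Linear shrinkage ≈ vol_shrink/3 = 5.6/3 = 1.867%

1.867%


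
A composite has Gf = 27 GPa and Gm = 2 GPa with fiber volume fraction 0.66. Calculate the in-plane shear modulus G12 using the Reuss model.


1/G12 = Vf/Gf + (1-Vf)/Gm = 0.66/27 + 0.34/2
G12 = 5.14 GPa

5.14 GPa


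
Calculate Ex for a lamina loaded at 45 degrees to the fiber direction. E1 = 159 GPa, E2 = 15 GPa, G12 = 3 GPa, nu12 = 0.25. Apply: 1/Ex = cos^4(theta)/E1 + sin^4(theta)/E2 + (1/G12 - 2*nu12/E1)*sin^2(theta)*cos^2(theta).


cos^4(45) = 0.25, sin^4(45) = 0.25, sin^2(45)*cos^2(45) = 0.25
1/G12 - 2*nu12/E1 = 1/3 - 2*0.25/159 = 0.330189 GPa^-1
1/Ex = 0.25/159 + 0.25/15 + 0.330189*0.25 = 0.1007862 GPa^-1
Ex = 9.92 GPa

9.92 GPa


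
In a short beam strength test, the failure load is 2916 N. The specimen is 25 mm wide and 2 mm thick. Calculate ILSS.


ILSS = 3F/(4bh) = 3*2916/(4*25*2) = 43.74 MPa

43.74 MPa


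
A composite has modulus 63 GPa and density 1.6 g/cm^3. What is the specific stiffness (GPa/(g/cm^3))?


Specific stiffness = E/rho = 63/1.6 = 39.4 GPa/(g/cm^3)

39.4 GPa/(g/cm^3)


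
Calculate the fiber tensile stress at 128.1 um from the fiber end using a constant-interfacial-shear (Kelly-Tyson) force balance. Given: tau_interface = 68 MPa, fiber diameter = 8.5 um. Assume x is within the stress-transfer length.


Force balance: sigma_f * (pi*d^2/4) = tau * (pi*d) * x  ->  sigma_f = 4 * tau * x / d
sigma_f = 4 * 68 * 128.1 / 8.5 = 4099.2 MPa

4099.2 MPa


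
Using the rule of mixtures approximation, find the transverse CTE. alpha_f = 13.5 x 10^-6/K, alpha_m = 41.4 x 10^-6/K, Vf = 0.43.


alpha_2 = alpha_f*Vf + alpha_m*(1-Vf) = 13.5*0.43 + 41.4*0.57 = 29.4 x 10^-6/K

29.4 x 10^-6/K


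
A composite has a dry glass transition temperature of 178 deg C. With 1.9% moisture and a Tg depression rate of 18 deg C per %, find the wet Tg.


Tg_wet = Tg_dry - k*moisture = 178 - 18*1.9 = 143.8 deg C

143.8 deg C


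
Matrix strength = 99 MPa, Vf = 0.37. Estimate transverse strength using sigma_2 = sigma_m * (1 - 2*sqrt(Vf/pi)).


factor = 1 - 2*sqrt(0.37/pi) = 0.3136
sigma_2 = 99 * 0.3136 = 31.05 MPa

31.05 MPa


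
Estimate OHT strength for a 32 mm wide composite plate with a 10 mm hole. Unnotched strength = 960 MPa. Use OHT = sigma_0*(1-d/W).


OHT = sigma_0*(1-d/W) = 960*(1-10/32) = 660.0 MPa

660.0 MPa


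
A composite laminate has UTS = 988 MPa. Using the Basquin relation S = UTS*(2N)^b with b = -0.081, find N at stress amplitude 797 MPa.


N = 0.5 * (S/UTS)^(1/b) = 0.5 * (797/988)^(1/-0.081) = 7.0926 cycles

7.0926 cycles


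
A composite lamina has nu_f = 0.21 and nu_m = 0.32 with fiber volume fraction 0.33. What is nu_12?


nu_12 = nu_f*Vf + nu_m*(1-Vf) = 0.21*0.33 + 0.32*0.67 = 0.2837

0.2837


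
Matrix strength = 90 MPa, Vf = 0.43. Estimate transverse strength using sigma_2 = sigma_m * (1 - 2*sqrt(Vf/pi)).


factor = 1 - 2*sqrt(0.43/pi) = 0.2601
sigma_2 = 90 * 0.2601 = 23.41 MPa

23.41 MPa


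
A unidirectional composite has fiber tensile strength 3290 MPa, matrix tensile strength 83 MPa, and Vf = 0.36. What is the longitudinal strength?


sigma_1 = sigma_f*Vf + sigma_m*(1-Vf) = 3290*0.36 + 83*0.64 = 1237.5 MPa

1237.5 MPa


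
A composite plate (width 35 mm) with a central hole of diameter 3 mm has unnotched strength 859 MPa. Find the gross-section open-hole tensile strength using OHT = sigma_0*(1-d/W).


OHT = sigma_0*(1-d/W) = 859*(1-3/35) = 785.4 MPa

785.4 MPa


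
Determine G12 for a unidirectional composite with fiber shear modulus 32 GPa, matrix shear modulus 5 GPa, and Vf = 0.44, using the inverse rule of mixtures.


1/G12 = Vf/Gf + (1-Vf)/Gm = 0.44/32 + 0.56/5
G12 = 7.95 GPa

7.95 GPa


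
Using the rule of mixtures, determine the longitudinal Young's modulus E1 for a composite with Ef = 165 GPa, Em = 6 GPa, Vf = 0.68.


E1 = Ef*Vf + Em*(1-Vf) = 165*0.68 + 6*0.32 = 114.12 GPa

114.12 GPa


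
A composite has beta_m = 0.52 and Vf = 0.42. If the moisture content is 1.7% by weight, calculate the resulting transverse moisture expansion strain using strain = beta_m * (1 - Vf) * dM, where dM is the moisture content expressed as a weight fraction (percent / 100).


dM = 1.7/100 = 0.017
strain = beta_m * (1-Vf) * dM = 0.52 * 0.58 * 0.017 = 0.0051272

0.0051272


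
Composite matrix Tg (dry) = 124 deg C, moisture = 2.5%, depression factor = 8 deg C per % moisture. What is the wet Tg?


Tg_wet = Tg_dry - k*moisture = 124 - 8*2.5 = 104.0 deg C

104.0 deg C


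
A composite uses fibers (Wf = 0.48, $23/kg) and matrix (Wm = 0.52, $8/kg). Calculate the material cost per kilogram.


Cost = cost_f*Wf + cost_m*Wm = 23*0.48 + 8*0.52 = $15.2/kg

$15.2/kg


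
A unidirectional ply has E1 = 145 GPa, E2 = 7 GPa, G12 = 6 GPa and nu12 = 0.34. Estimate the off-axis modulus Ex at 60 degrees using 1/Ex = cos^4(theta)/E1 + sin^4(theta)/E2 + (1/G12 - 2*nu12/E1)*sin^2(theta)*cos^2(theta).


cos^4(60) = 0.0625, sin^4(60) = 0.5625, sin^2(60)*cos^2(60) = 0.1875
1/G12 - 2*nu12/E1 = 1/6 - 2*0.34/145 = 0.161977 GPa^-1
1/Ex = 0.0625/145 + 0.5625/7 + 0.161977*0.1875 = 0.1111589 GPa^-1
Ex = 9.0 GPa

9.0 GPa


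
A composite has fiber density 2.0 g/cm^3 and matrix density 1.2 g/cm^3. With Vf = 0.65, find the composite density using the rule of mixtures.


rho_c = rho_f*Vf + rho_m*(1-Vf) = 2.0*0.65 + 1.2*0.35 = 1.72 g/cm^3

1.72 g/cm^3


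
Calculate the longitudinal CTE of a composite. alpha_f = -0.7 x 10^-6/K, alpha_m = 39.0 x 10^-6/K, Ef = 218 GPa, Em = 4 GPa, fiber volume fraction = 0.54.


E1 = Ef*Vf + Em*(1-Vf) = 119.56
alpha_1 = (alpha_f*Ef*Vf + alpha_m*Em*(1-Vf))/E1 = -0.09 x 10^-6/K

-0.09 x 10^-6/K


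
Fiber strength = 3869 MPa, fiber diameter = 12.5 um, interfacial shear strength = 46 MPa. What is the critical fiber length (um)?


Lc = sigma_f * d / (2 * tau_i) = 3869 * 12.5 / (2 * 46) = 525.7 um

525.7 um


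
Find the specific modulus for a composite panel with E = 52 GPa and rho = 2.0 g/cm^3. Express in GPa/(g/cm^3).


Specific stiffness = E/rho = 52/2.0 = 26.0 GPa/(g/cm^3)

26.0 GPa/(g/cm^3)


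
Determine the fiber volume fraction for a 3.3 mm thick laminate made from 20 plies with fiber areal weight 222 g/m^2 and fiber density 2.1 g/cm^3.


Vf = n * FAW / (rho_f * h * 1000) = 20 * 222 / (2.1 * 3.3 * 1000) = 0.6407

0.6407


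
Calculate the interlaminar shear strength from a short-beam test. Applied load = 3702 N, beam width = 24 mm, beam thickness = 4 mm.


ILSS = 3F/(4bh) = 3*3702/(4*24*4) = 28.92 MPa

28.92 MPa


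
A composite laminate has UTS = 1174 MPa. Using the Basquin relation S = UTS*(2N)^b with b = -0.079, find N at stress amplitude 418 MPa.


N = 0.5 * (S/UTS)^(1/b) = 0.5 * (418/1174)^(1/-0.079) = 237728.6852 cycles

237728.6852 cycles


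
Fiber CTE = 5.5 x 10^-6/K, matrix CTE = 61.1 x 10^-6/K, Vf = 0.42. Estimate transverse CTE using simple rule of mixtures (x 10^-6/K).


alpha_2 = alpha_f*Vf + alpha_m*(1-Vf) = 5.5*0.42 + 61.1*0.58 = 37.7 x 10^-6/K

37.7 x 10^-6/K


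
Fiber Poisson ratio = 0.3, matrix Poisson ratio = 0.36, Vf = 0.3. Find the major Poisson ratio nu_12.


nu_12 = nu_f*Vf + nu_m*(1-Vf) = 0.3*0.3 + 0.36*0.7 = 0.342

0.342


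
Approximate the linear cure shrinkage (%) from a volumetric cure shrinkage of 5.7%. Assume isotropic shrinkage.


Linear shrinkage ≈ vol_shrink/3 = 5.7/3 = 1.9%

1.9%


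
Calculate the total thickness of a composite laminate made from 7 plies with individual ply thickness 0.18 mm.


h = n * t_ply = 7 * 0.18 = 1.26 mm

1.26 mm


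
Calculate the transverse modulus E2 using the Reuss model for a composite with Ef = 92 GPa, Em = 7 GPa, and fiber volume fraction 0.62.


1/E2 = Vf/Ef + (1-Vf)/Em = 0.62/92 + 0.38/7
E2 = 16.39 GPa

16.39 GPa


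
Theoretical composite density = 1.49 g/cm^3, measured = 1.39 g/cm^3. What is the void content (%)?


Void% = (rho_theo - rho_actual)/rho_theo * 100 = (1.49 - 1.39)/1.49 * 100 = 6.71%

6.71%


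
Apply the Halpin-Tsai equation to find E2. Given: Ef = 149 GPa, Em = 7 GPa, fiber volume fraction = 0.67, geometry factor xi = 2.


eta = (Ef/Em - 1)/(Ef/Em + xi) = (21.2857 - 1)/(21.2857 + 2) = 0.8712
E2 = Em*(1+xi*eta*Vf)/(1-eta*Vf) = 36.44 GPa

36.44 GPa


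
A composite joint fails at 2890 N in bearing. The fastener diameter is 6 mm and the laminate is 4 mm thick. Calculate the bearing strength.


sigma_br = F/(d*h) = 2890/(6*4) = 120.4 MPa

120.4 MPa


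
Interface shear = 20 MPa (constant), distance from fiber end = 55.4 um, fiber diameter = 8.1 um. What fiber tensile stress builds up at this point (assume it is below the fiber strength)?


Force balance: sigma_f * (pi*d^2/4) = tau * (pi*d) * x  ->  sigma_f = 4 * tau * x / d
sigma_f = 4 * 20 * 55.4 / 8.1 = 547.2 MPa

547.2 MPa


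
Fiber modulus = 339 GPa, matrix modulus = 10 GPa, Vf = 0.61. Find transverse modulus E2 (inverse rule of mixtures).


1/E2 = Vf/Ef + (1-Vf)/Em = 0.61/339 + 0.39/10
E2 = 24.51 GPa

24.51 GPa


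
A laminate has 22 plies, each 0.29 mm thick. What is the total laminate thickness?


h = n * t_ply = 22 * 0.29 = 6.38 mm

6.38 mm


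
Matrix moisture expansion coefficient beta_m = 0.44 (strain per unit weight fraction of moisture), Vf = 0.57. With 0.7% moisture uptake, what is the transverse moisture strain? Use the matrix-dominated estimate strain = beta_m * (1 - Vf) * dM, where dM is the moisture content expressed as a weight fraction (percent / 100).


dM = 0.7/100 = 0.007
strain = beta_m * (1-Vf) * dM = 0.44 * 0.43 * 0.007 = 0.0013244

0.0013244


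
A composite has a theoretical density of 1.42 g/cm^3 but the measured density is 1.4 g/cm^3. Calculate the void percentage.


Void% = (rho_theo - rho_actual)/rho_theo * 100 = (1.42 - 1.4)/1.42 * 100 = 1.41%

1.41%


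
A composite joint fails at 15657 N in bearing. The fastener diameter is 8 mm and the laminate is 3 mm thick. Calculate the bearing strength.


sigma_br = F/(d*h) = 15657/(8*3) = 652.4 MPa

652.4 MPa


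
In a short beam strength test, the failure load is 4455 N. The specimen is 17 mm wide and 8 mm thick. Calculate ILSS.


ILSS = 3F/(4bh) = 3*4455/(4*17*8) = 24.57 MPa

24.57 MPa


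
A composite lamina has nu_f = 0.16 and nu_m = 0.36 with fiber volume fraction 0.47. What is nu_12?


nu_12 = nu_f*Vf + nu_m*(1-Vf) = 0.16*0.47 + 0.36*0.53 = 0.266

0.266
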